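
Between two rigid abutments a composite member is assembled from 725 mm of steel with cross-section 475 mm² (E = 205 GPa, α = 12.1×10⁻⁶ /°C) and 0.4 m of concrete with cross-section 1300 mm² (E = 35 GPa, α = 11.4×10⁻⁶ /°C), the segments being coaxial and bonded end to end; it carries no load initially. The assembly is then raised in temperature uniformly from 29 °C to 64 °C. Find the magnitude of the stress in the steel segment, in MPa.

Free thermal expansion of the whole bar: Σ αᵢΔT Lᵢ = 12.1×10⁻⁶×35×725 + 11.4×10⁻⁶×35×400 = 0.4666 mm.
Since the ends are fixed, an axial force P builds up, equal in every segment, with P · Σ Lᵢ/(AᵢEᵢ) = δ_free.
Σ Lᵢ/(AᵢEᵢ) = 725/(475×205×10³) + 400/(1300×35×10³) = 1.624×10⁻⁵ mm/N.
So P = 0.4666 / 1.624×10⁻⁵ = 28.74 kN, compressive.
σ_{steel} = P / A = 28740 / 475 = 60.5 MPa.

σ ≈ 60.5 MPa (compressive)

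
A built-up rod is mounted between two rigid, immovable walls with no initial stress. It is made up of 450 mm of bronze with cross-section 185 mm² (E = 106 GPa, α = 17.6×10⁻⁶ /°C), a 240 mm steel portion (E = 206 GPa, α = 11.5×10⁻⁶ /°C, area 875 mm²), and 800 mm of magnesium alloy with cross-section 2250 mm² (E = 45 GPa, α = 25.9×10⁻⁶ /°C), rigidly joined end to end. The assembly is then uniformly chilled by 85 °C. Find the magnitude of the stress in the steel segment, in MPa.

If the supports were absent, the total length change would be Σ αᵢΔT Lᵢ = 17.6×10⁻⁶×85×450 + 11.5×10⁻⁶×85×240 + 25.9×10⁻⁶×85×800 = 2.669 mm.
The rigid supports impose zero overall length change; the single axial force P common to all segments must satisfy P Σ Lᵢ/(AᵢEᵢ) = δ_free.
The series flexibility is Σ Lᵢ/(AᵢEᵢ) = 450/(185×106×10³) + 240/(875×206×10³) + 800/(2250×45×10³) = 3.218×10⁻⁵ mm/N.
Hence P = δ_free / Σ(L/AE) = 2.669/3.218×10⁻⁵ = 82.94 kN (tensile).
σ_{steel} = P / A = 82940 / 875 = 94.79 MPa.

σ ≈ 94.8 MPa (tensile)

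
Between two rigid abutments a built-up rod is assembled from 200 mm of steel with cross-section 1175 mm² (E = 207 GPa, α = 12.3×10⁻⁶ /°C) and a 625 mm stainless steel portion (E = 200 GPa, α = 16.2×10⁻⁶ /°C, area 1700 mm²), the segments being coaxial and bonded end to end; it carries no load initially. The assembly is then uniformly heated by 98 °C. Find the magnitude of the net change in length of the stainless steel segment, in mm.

|ΔL| ≈ 0.14 mm

If the supports were absent, the total length change would be Σ αᵢΔT Lᵢ = 12.3×10⁻⁶×98×200 + 16.2×10⁻⁶×98×625 = 1.233 mm.
Since the ends are fixed, an axial force P builds up, equal in every segment, with P · Σ Lᵢ/(AᵢEᵢ) = δ_free.
Σ Lᵢ/(AᵢEᵢ) = 200/(1175×207×10³) + 625/(1700×200×10³) = 2.661×10⁻⁶ mm/N.
So P = 1.233 / 2.661×10⁻⁶ = 463.6 kN, compressive.
For the stainless steel segment, free thermal change = 16.2×10⁻⁶×98×625 = 0.9922 mm and elastic change from P = 463600×625/(1700×200×10³) = 0.8521 mm; these oppose, so the net change is 0.14 mm (segment lengthens).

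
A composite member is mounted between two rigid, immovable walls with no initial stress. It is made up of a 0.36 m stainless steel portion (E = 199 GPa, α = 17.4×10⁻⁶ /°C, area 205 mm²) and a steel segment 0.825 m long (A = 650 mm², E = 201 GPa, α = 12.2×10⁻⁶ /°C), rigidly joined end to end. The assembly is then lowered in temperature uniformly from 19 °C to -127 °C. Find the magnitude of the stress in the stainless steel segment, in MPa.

σ ≈ 768 MPa (tensile)

If the supports were absent, the total length change would be Σ αᵢΔT Lᵢ = 17.4×10⁻⁶×146×360 + 12.2×10⁻⁶×146×825 = 2.384 mm.
The walls prevent any net length change, so an axial force P (same in every segment) develops. Compatibility: P · Σ Lᵢ/(AᵢEᵢ) = δ_free.
Σ Lᵢ/(AᵢEᵢ) = 360/(205×199×10³) + 825/(650×201×10³) = 1.514×10⁻⁵ mm/N.
So P = 2.384 / 1.514×10⁻⁵ = 157.5 kN, tensile.
σ_{stainless steel} = P / A = 157500 / 205 = 768.2 MPa.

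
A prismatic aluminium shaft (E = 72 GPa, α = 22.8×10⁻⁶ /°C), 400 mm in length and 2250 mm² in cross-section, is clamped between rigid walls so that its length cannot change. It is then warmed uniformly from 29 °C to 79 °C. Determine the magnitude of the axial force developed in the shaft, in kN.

P ≈ 185 kN (compressive)

Full restraint means ε = 0, so the stress is σ = EαΔT = 72×10³ × 22.8×10⁻⁶ × 50 = 82.08 MPa.
Axial force P = σA = 82.08 × 2250 = 184700 N = 184.7 kN, compressive.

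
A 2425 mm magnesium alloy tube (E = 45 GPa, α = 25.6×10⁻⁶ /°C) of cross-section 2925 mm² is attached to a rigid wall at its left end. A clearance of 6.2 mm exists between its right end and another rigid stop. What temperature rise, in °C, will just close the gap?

The gap closes when αΔT L = 6.2 mm, since the tube is still unstressed at that instant.
So ΔT = g/(αL) = 6.2/(25.6×10⁻⁶ × 2425) = 99.87 °C.

ΔT ≈ 99.9 °C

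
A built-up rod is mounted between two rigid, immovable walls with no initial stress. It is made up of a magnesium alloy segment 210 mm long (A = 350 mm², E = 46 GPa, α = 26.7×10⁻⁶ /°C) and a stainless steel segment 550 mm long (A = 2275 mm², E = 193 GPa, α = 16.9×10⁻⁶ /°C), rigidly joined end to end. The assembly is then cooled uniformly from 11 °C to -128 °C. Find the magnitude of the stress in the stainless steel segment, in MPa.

σ ≈ 63.7 MPa (tensile)

Free thermal contraction of the whole bar: Σ αᵢΔT Lᵢ = 26.7×10⁻⁶×139×210 + 16.9×10⁻⁶×139×550 = 2.071 mm.
The walls prevent any net length change, so an axial force P (same in every segment) develops. Compatibility: P · Σ Lᵢ/(AᵢEᵢ) = δ_free.
Σ Lᵢ/(AᵢEᵢ) = 210/(350×46×10³) + 550/(2275×193×10³) = 1.43×10⁻⁵ mm/N.
P = 2.071 / 1.43×10⁻⁵ = 144900 N = 144.9 kN, tensile.
σ_{stainless steel} = P / A = 144900 / 2275 = 63.69 MPa.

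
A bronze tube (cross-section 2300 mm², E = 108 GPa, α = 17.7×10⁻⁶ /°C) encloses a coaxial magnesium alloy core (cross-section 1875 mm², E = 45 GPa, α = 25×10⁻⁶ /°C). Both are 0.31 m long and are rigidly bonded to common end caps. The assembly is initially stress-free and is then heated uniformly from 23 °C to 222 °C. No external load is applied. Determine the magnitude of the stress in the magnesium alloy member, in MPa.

σ ≈ 48.8 MPa (compressive)

Both members must finish at the same length. With the larger α, the magnesium alloy tends to over-expand; the plates restrain it, putting the magnesium alloy in compression and the bronze in tension. With no external load the two internal forces are equal and opposite, magnitude P.
Setting the final lengths equal and cancelling L: (α₁ − α₂)ΔT = P/(A₁E₁) + P/(A₂E₂).
|α₁ − α₂|·ΔT = 7.3×10⁻⁶ × 199 = 0.001453.
1/(A₁E₁) + 1/(A₂E₂) = 1/(2300×108×10³) + 1/(1875×45×10³) = 1.588×10⁻⁸ N⁻¹.
So P = 0.001453 / 1.588×10⁻⁸ = 91.49 kN.
σ_{magnesium alloy} = P/A₂ = 91490/1875 = 48.8 MPa, compressive.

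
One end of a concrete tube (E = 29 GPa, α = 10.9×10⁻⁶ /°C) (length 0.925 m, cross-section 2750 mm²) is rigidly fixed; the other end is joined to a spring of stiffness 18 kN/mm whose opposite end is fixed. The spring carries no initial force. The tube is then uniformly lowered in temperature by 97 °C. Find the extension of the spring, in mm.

δ ≈ 0.809 mm

If the spring were absent the tube would shorten by αΔT L = 10.9×10⁻⁶ × 97 × 925 = 0.978 mm.
Let P be the tensile force in the spring. The tube extends elastically by PL/(AE) and the spring stretches by P/k; together these equal δ_free.
P [ L/(AE) + 1/k ] = δ_free → P [ 925/(2750×29×10³) + 1/(18×10³) ] = 0.978.
P = 0.978 / 6.715×10⁻⁵ = 14560 N.
Spring extension = P/k = 14560/(18×10³) = 0.8091 mm.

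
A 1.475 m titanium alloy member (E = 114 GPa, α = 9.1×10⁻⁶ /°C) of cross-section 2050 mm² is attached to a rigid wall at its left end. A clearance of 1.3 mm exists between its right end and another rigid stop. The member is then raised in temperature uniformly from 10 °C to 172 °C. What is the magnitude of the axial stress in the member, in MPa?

Free thermal elongation = αΔT L = 9.1×10⁻⁶ × 162 × 1475 = 2.174 mm.
This exceeds the 1.3 mm gap, so the wall pushes back. The portion of expansion that must be recovered elastically is δ_free − gap = 2.174 − 1.3 = 0.8744 mm.
So σ = E(δ_free − g)/L = 114×10³ × 0.8744/1475 = 67.58 MPa.

σ ≈ 67.6 MPa (compressive)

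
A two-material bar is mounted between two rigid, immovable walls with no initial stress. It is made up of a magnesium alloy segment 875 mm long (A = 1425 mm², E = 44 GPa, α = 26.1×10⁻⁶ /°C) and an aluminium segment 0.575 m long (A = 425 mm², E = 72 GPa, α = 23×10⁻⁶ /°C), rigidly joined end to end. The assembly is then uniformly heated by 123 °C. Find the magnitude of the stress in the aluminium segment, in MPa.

Free thermal expansion of the whole bar: Σ αᵢΔT Lᵢ = 26.1×10⁻⁶×123×875 + 23×10⁻⁶×123×575 = 4.436 mm.
The rigid supports impose zero overall length change; the single axial force P common to all segments must satisfy P Σ Lᵢ/(AᵢEᵢ) = δ_free.
Σ Lᵢ/(AᵢEᵢ) = 875/(1425×44×10³) + 575/(425×72×10³) = 3.275×10⁻⁵ mm/N.
P = 4.436 / 3.275×10⁻⁵ = 135500 N = 135.5 kN, compressive.
σ_{aluminium} = P / A = 135500 / 425 = 318.7 MPa.

σ ≈ 319 MPa (compressive)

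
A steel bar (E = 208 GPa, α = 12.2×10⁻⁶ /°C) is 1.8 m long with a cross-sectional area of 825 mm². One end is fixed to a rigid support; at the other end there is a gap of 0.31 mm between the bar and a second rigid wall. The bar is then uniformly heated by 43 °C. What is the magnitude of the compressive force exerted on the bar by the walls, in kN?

Free thermal elongation = αΔT L = 12.2×10⁻⁶ × 43 × 1800 = 0.9443 mm.
The gap closes (δ_free > 0.31 mm) and the wall then resists a further 0.9443 − 0.31 = 0.6343 mm of expansion.
So σ = E(δ_free − g)/L = 208×10³ × 0.6343/1800 = 73.29 MPa.
Force on the wall = σA = 73.29 × 825 mm² = 60.47 kN.

P ≈ 60.5 kN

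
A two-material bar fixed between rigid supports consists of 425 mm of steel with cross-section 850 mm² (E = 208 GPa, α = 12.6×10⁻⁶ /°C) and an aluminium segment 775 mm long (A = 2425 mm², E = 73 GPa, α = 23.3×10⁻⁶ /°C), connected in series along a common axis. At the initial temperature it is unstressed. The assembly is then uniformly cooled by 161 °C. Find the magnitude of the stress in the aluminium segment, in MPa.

σ ≈ 229 MPa (tensile)

Free thermal contraction of the whole bar: Σ αᵢΔT Lᵢ = 12.6×10⁻⁶×161×425 + 23.3×10⁻⁶×161×775 = 3.769 mm.
Since the ends are fixed, an axial force P builds up, equal in every segment, with P · Σ Lᵢ/(AᵢEᵢ) = δ_free.
Σ Lᵢ/(AᵢEᵢ) = 425/(850×208×10³) + 775/(2425×73×10³) = 6.782×10⁻⁶ mm/N.
Hence P = δ_free / Σ(L/AE) = 3.769/6.782×10⁻⁶ = 555.8 kN (tensile).
σ_{aluminium} = P / A = 555800 / 2425 = 229.2 MPa.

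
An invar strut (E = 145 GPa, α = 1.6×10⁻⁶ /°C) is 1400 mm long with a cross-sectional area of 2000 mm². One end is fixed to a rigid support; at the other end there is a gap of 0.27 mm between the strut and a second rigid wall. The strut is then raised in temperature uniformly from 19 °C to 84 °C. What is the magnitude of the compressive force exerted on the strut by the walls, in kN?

Unrestrained expansion: δ_free = αΔT L = 1.6×10⁻⁶ × 65 × 1400 = 0.1456 mm.
This is smaller than the 0.27 mm clearance, so the strut expands freely without reaching the stop — the stress is zero.

P ≈ 0 kN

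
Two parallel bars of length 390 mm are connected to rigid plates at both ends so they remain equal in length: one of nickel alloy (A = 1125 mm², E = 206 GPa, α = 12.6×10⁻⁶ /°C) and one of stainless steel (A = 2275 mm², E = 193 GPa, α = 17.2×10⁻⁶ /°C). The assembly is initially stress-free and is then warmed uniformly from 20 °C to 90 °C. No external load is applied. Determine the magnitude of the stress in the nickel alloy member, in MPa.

σ ≈ 43.4 MPa (tensile)

The stainless steel has the larger α, so on heating it would change length more than the nickel alloy if both were free. The rigid plates force a common final length, so the stainless steel is put into compression and the nickel alloy into tension, with equal and opposite forces P (no external load).
Equating the net (thermal + elastic) strains gives |α₁ − α₂|·ΔT = P·[1/(A₁E₁) + 1/(A₂E₂)].
|α₁ − α₂|·ΔT = 4.6×10⁻⁶ × 70 = 0.000322.
1/(A₁E₁) + 1/(A₂E₂) = 1/(1125×206×10³) + 1/(2275×193×10³) = 6.593×10⁻⁹ N⁻¹.
P = 0.000322 / 6.593×10⁻⁹ = 48840 N = 48.84 kN.
σ_{nickel alloy} = P/A₁ = 48840/1125 = 43.42 MPa, tensile.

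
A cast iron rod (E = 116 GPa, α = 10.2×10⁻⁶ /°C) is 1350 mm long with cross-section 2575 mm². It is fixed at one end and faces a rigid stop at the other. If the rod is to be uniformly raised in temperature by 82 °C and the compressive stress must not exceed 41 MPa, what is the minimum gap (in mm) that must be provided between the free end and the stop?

Free expansion if unrestrained: δ_free = αΔT L = 10.2×10⁻⁶ × 82 × 1350 = 1.129 mm.
At the allowable stress the elastic shortening the wall may impose is σL/E = 41 × 1350 / (116×10³) = 0.4772 mm.
The gap must absorb the remainder: g_min = 1.129 − 0.4772 = 0.652 mm.

g ≈ 0.652 mm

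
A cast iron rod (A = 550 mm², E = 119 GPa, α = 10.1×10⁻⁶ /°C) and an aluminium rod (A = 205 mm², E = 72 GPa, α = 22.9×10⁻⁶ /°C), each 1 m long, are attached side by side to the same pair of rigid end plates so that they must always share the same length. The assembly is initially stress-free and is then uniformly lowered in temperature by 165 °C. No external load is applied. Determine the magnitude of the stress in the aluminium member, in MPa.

σ ≈ 124 MPa (tensile)

The aluminium has the larger α, so on cooling it would change length more than the cast iron if both were free. The rigid plates force a common final length, so the aluminium is put into tension and the cast iron into compression, with equal and opposite forces P (no external load).
Compatibility of the two members (thermal + elastic change equal): (α₁ − α₂)ΔT = P·[1/(A₁E₁) + 1/(A₂E₂)].
|α₁ − α₂|·ΔT = 12.8×10⁻⁶ × 165 = 0.002112.
1/(A₁E₁) + 1/(A₂E₂) = 1/(550×119×10³) + 1/(205×72×10³) = 8.303×10⁻⁸ N⁻¹.
P = 0.002112 / 8.303×10⁻⁸ = 25440 N = 25.44 kN.
σ_{aluminium} = P/A₂ = 25440/205 = 124.1 MPa, tensile.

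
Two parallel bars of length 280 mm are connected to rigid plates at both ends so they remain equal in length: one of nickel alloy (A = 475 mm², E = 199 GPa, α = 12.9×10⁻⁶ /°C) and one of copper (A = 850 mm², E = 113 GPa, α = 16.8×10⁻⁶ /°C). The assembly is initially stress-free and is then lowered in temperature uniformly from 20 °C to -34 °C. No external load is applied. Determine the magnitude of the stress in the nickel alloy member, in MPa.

Both members must finish at the same length. With the larger α, the copper tends to over-contract; the plates restrain it, putting the copper in tension and the nickel alloy in compression. With no external load the two internal forces are equal and opposite, magnitude P.
Equating the net (thermal + elastic) strains gives |α₁ − α₂|·ΔT = P·[1/(A₁E₁) + 1/(A₂E₂)].
|α₁ − α₂|·ΔT = 3.9×10⁻⁶ × 54 = 0.0002106.
1/(A₁E₁) + 1/(A₂E₂) = 1/(475×199×10³) + 1/(850×113×10³) = 2.099×10⁻⁸ N⁻¹.
P = 0.0002106 / 2.099×10⁻⁸ = 10030 N = 10.03 kN.
σ_{nickel alloy} = P/A₁ = 10030/475 = 21.12 MPa, compressive.

σ ≈ 21.1 MPa (compressive)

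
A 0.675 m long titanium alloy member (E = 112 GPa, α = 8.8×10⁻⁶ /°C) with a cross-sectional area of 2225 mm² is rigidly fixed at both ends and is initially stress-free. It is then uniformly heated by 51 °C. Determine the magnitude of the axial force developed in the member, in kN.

Full restraint means ε = 0, so the stress is σ = EαΔT = 112×10³ × 8.8×10⁻⁶ × 51 = 50.27 MPa.
P = AEαΔT = 2225 × 112×10³ × 8.8×10⁻⁶ × 51 = 111.8 kN (compressive).

P ≈ 112 kN (compressive)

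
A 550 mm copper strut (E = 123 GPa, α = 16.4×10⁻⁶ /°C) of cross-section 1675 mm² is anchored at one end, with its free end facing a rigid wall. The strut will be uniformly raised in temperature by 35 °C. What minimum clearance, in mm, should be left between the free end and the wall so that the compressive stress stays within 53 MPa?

g ≈ 0.0787 mm

Free expansion if unrestrained: δ_free = αΔT L = 16.4×10⁻⁶ × 35 × 550 = 0.3157 mm.
At the allowable stress the elastic shortening the wall may impose is σL/E = 53 × 550 / (123×10³) = 0.237 mm.
So the gap has to take up the difference, g_min = δ_free − σL/E = 0.3157 − 0.237 = 0.07871 mm.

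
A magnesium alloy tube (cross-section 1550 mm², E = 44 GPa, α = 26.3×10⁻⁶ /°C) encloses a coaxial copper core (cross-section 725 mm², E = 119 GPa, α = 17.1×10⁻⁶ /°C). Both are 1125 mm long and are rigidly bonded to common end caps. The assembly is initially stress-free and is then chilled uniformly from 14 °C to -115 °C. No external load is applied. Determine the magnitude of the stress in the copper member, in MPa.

σ ≈ 62.4 MPa (compressive)

Equilibrium of a rigid end plate with no external load gives equal and opposite internal forces ±P in the two members. Since α_{magnesium alloy} > α_{copper}, cooling drives the magnesium alloy into tension and the copper into compression.
Compatibility of the two members (thermal + elastic change equal): (α₁ − α₂)ΔT = P·[1/(A₁E₁) + 1/(A₂E₂)].
|α₁ − α₂|·ΔT = 9.2×10⁻⁶ × 129 = 0.001187.
1/(A₁E₁) + 1/(A₂E₂) = 1/(1550×44×10³) + 1/(725×119×10³) = 2.625×10⁻⁸ N⁻¹.
P = 0.001187 / 2.625×10⁻⁸ = 45210 N = 45.21 kN.
σ_{copper} = P/A₂ = 45210/725 = 62.35 MPa, compressive.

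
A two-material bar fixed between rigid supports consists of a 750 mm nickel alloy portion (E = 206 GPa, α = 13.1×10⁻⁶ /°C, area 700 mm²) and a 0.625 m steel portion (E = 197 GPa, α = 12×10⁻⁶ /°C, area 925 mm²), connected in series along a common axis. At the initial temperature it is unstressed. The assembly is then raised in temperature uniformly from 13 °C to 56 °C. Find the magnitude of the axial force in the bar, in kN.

With the walls removed the bar would change length by δ_free = Σ αᵢΔT Lᵢ = 13.1×10⁻⁶×43×750 + 12×10⁻⁶×43×625 = 0.745 mm.
The rigid supports impose zero overall length change; the single axial force P common to all segments must satisfy P Σ Lᵢ/(AᵢEᵢ) = δ_free.
The series flexibility is Σ Lᵢ/(AᵢEᵢ) = 750/(700×206×10³) + 625/(925×197×10³) = 8.631×10⁻⁶ mm/N.
P = 0.745 / 8.631×10⁻⁶ = 86310 N = 86.31 kN, compressive.

P ≈ 86.3 kN (compressive)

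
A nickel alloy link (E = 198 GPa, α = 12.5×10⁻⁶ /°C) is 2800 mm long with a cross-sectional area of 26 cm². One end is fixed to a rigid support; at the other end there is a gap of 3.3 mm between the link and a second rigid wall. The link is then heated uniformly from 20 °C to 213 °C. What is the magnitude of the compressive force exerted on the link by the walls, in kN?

P ≈ 635 kN

Free thermal elongation = αΔT L = 12.5×10⁻⁶ × 193 × 2800 = 6.755 mm.
The gap closes (δ_free > 3.3 mm) and the wall then resists a further 6.755 − 3.3 = 3.455 mm of expansion.
So σ = E(δ_free − g)/L = 198×10³ × 3.455/2800 = 244.3 MPa.
Force on the wall = σA = 244.3 × 2600 mm² = 635.2 kN.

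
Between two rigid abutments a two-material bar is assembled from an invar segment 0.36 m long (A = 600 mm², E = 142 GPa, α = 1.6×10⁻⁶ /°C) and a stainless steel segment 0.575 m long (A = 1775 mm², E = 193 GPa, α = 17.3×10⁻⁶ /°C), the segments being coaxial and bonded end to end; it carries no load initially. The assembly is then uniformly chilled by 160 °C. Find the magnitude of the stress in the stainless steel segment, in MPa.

If the supports were absent, the total length change would be Σ αᵢΔT Lᵢ = 1.6×10⁻⁶×160×360 + 17.3×10⁻⁶×160×575 = 1.684 mm.
The rigid supports impose zero overall length change; the single axial force P common to all segments must satisfy P Σ Lᵢ/(AᵢEᵢ) = δ_free.
Σ Lᵢ/(AᵢEᵢ) = 360/(600×142×10³) + 575/(1775×193×10³) = 5.904×10⁻⁶ mm/N.
So P = 1.684 / 5.904×10⁻⁶ = 285.2 kN, tensile.
σ_{stainless steel} = P / A = 285200 / 1775 = 160.7 MPa.

σ ≈ 161 MPa (tensile)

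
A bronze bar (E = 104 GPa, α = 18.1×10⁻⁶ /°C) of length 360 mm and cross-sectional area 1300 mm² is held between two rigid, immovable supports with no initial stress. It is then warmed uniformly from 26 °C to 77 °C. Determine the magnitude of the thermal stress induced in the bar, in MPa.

With length fixed, the mechanical strain must cancel the thermal strain αΔT = 18.1×10⁻⁶ × 51 = 923.1×10⁻⁶.
The stress required to suppress this strain is σ = Eε = 104×10³ × 923.1×10⁻⁶ = 96 MPa, compressive since the bar is trying to expand.

σ ≈ 96 MPa (compressive)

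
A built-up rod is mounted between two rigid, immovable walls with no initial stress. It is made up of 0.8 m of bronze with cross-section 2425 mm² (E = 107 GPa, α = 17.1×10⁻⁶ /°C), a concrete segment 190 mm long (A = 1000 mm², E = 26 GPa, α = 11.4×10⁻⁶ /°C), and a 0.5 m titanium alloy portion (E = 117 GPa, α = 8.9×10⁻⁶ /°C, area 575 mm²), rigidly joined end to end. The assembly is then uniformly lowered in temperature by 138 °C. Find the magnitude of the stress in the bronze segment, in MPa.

σ ≈ 64.8 MPa (tensile)

With the walls removed the bar would change length by δ_free = Σ αᵢΔT Lᵢ = 17.1×10⁻⁶×138×800 + 11.4×10⁻⁶×138×190 + 8.9×10⁻⁶×138×500 = 2.801 mm.
The walls prevent any net length change, so an axial force P (same in every segment) develops. Compatibility: P · Σ Lᵢ/(AᵢEᵢ) = δ_free.
The series flexibility is Σ Lᵢ/(AᵢEᵢ) = 800/(2425×107×10³) + 190/(1000×26×10³) + 500/(575×117×10³) = 1.782×10⁻⁵ mm/N.
So P = 2.801 / 1.782×10⁻⁵ = 157.1 kN, tensile.
σ_{bronze} = P / A = 157100 / 2425 = 64.8 MPa.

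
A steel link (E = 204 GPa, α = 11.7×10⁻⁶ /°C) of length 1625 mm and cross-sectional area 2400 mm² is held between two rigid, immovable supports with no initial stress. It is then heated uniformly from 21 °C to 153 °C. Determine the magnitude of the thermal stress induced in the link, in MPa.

The supports are rigid, so the total axial strain is zero. The restrained thermal strain is ε = αΔT = 11.7×10⁻⁶ × 132 = 1544.4×10⁻⁶.
Hence σ = E·αΔT = 204×10³ × 1544.4×10⁻⁶ = 315.1 MPa, compressive.

σ ≈ 315 MPa (compressive)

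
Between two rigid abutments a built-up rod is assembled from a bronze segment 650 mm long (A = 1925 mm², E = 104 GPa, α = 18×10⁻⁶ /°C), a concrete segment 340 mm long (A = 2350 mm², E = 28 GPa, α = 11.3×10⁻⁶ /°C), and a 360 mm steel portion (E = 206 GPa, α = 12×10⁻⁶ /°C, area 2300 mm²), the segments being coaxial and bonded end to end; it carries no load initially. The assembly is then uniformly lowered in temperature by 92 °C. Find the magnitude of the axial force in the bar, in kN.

If the supports were absent, the total length change would be Σ αᵢΔT Lᵢ = 18×10⁻⁶×92×650 + 11.3×10⁻⁶×92×340 + 12×10⁻⁶×92×360 = 1.827 mm.
The rigid supports impose zero overall length change; the single axial force P common to all segments must satisfy P Σ Lᵢ/(AᵢEᵢ) = δ_free.
Σ Lᵢ/(AᵢEᵢ) = 650/(1925×104×10³) + 340/(2350×28×10³) + 360/(2300×206×10³) = 9.174×10⁻⁶ mm/N.
Hence P = δ_free / Σ(L/AE) = 1.827/9.174×10⁻⁶ = 199.2 kN (tensile).

P ≈ 199 kN (tensile)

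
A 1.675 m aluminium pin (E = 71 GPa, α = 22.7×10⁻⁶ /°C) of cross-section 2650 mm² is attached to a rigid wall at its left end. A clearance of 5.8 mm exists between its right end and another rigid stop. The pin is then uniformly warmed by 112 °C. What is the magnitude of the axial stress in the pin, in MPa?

σ ≈ 0 MPa

Unrestrained expansion: δ_free = αΔT L = 22.7×10⁻⁶ × 112 × 1675 = 4.259 mm.
Since δ_free = 4.26 mm is less than the 5.8 mm gap, the pin never touches the wall. No axial force develops.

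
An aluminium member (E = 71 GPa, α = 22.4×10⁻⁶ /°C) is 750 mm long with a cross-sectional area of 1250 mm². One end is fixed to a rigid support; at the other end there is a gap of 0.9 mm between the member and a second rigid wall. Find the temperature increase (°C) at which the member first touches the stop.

Contact occurs when the free expansion equals the gap: αΔT L = 0.9 mm.
ΔT = 0.9 / (22.4×10⁻⁶ × 750) = 53.57 °C.

ΔT ≈ 53.6 °C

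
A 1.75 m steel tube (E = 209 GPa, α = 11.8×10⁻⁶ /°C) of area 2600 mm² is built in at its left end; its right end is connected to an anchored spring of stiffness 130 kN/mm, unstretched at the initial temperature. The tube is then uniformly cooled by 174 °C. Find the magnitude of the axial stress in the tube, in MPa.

The unrestrained thermal change is αΔT L = 11.8×10⁻⁶ × 174 × 1750 = 3.593 mm.
With a force P in the spring, the elastic change of the tube is PL/(AE) and that of the spring is P/k; compatibility requires their sum to equal δ_free.
P [ L/(AE) + 1/k ] = δ_free → P [ 1750/(2600×209×10³) + 1/(130×10³) ] = 3.593.
P = 3.593 / 1.091×10⁻⁵ = 329300 N.
σ = P/A = 329300/2600 = 126.6 MPa.

σ ≈ 127 MPa (tensile)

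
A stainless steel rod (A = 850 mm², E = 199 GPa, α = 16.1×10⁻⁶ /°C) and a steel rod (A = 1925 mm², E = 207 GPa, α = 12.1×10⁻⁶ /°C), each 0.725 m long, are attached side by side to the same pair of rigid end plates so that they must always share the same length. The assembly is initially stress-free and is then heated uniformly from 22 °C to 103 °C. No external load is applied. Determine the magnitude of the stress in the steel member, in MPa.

Both members must finish at the same length. With the larger α, the stainless steel tends to over-expand; the plates restrain it, putting the stainless steel in compression and the steel in tension. With no external load the two internal forces are equal and opposite, magnitude P.
Equating the net (thermal + elastic) strains gives |α₁ − α₂|·ΔT = P·[1/(A₁E₁) + 1/(A₂E₂)].
|α₁ − α₂|·ΔT = 4×10⁻⁶ × 81 = 0.000324.
1/(A₁E₁) + 1/(A₂E₂) = 1/(850×199×10³) + 1/(1925×207×10³) = 8.421×10⁻⁹ N⁻¹.
So P = 0.000324 / 8.421×10⁻⁹ = 38.47 kN.
σ_{steel} = P/A₂ = 38470/1925 = 19.99 MPa, tensile.

σ ≈ 20 MPa (tensile)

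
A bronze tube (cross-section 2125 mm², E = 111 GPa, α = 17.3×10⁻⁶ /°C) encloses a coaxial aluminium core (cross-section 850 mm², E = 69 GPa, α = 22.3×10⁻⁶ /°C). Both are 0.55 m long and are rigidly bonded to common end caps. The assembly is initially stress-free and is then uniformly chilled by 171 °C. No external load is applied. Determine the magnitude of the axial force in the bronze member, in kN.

Equilibrium of a rigid end plate with no external load gives equal and opposite internal forces ±P in the two members. Since α_{aluminium} > α_{bronze}, cooling drives the aluminium into tension and the bronze into compression.
Setting the final lengths equal and cancelling L: (α₁ − α₂)ΔT = P/(A₁E₁) + P/(A₂E₂).
|α₁ − α₂|·ΔT = 5×10⁻⁶ × 171 = 0.000855.
1/(A₁E₁) + 1/(A₂E₂) = 1/(2125×111×10³) + 1/(850×69×10³) = 2.129×10⁻⁸ N⁻¹.
P = 0.000855 / 2.129×10⁻⁸ = 40160 N = 40.16 kN.

P ≈ 40.2 kN (compressive in the bronze)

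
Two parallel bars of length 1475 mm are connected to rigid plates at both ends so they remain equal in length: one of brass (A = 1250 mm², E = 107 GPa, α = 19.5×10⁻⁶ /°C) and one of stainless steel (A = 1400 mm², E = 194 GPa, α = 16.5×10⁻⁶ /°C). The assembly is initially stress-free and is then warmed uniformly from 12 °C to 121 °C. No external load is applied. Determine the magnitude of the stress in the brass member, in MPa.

The brass has the larger α, so on heating it would change length more than the stainless steel if both were free. The rigid plates force a common final length, so the brass is put into compression and the stainless steel into tension, with equal and opposite forces P (no external load).
Setting the final lengths equal and cancelling L: (α₁ − α₂)ΔT = P/(A₁E₁) + P/(A₂E₂).
|α₁ − α₂|·ΔT = 3×10⁻⁶ × 109 = 0.000327.
1/(A₁E₁) + 1/(A₂E₂) = 1/(1250×107×10³) + 1/(1400×194×10³) = 1.116×10⁻⁸ N⁻¹.
P = 0.000327 / 1.116×10⁻⁸ = 29300 N = 29.3 kN.
σ_{brass} = P/A₁ = 29300/1250 = 23.44 MPa, compressive.

σ ≈ 23.4 MPa (compressive)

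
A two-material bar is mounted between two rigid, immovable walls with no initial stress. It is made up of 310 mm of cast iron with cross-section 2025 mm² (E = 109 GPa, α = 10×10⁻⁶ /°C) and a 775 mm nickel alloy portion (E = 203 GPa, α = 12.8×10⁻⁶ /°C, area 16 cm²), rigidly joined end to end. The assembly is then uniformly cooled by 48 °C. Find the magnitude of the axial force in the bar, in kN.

If the supports were absent, the total length change would be Σ αᵢΔT Lᵢ = 10×10⁻⁶×48×310 + 12.8×10⁻⁶×48×775 = 0.625 mm.
Since the ends are fixed, an axial force P builds up, equal in every segment, with P · Σ Lᵢ/(AᵢEᵢ) = δ_free.
Σ Lᵢ/(AᵢEᵢ) = 310/(2025×109×10³) + 775/(1600×203×10³) = 3.791×10⁻⁶ mm/N.
Hence P = δ_free / Σ(L/AE) = 0.625/3.791×10⁻⁶ = 164.9 kN (tensile).

P ≈ 165 kN (tensile)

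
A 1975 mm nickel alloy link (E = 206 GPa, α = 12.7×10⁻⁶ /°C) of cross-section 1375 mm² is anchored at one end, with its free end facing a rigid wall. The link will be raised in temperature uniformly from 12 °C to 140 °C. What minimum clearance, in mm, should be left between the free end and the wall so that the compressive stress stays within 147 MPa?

With no wall the link would lengthen by αΔT L = 12.7×10⁻⁶ × 128 × 1975 = 3.211 mm.
A stress of 147 MPa corresponds to the wall pushing the link back by σL/E = 147×1975/(206×10³) = 1.409 mm.
So the gap has to take up the difference, g_min = δ_free − σL/E = 3.211 − 1.409 = 1.801 mm.

g ≈ 1.8 mm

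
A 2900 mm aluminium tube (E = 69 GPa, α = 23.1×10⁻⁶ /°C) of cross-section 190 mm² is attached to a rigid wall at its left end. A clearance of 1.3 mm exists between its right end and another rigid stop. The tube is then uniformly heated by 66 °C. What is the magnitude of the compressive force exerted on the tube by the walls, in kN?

P ≈ 14.1 kN

Unrestrained expansion: δ_free = αΔT L = 23.1×10⁻⁶ × 66 × 2900 = 4.421 mm.
After closing the 1.3 mm clearance, 4.421 − 1.3 = 3.121 mm of expansion remains to be suppressed by the wall.
That suppressed elongation corresponds to σ = E·Δ/L = 69×10³ × 3.121/2900 = 74.27 MPa.
P = σA = 74.27 × 190 = 14.11 kN.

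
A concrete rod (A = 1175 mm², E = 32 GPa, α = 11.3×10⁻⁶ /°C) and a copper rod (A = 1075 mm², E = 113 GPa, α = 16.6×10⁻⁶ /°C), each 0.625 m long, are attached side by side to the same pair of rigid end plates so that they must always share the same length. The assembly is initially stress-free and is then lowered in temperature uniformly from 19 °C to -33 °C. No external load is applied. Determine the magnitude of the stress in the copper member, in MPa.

The copper has the larger α, so on cooling it would change length more than the concrete if both were free. The rigid plates force a common final length, so the copper is put into tension and the concrete into compression, with equal and opposite forces P (no external load).
Equating the net (thermal + elastic) strains gives |α₁ − α₂|·ΔT = P·[1/(A₁E₁) + 1/(A₂E₂)].
|α₁ − α₂|·ΔT = 5.3×10⁻⁶ × 52 = 0.0002756.
1/(A₁E₁) + 1/(A₂E₂) = 1/(1175×32×10³) + 1/(1075×113×10³) = 3.483×10⁻⁸ N⁻¹.
So P = 0.0002756 / 3.483×10⁻⁸ = 7.913 kN.
σ_{copper} = P/A₂ = 7913/1075 = 7.361 MPa, tensile.

σ ≈ 7.36 MPa (tensile)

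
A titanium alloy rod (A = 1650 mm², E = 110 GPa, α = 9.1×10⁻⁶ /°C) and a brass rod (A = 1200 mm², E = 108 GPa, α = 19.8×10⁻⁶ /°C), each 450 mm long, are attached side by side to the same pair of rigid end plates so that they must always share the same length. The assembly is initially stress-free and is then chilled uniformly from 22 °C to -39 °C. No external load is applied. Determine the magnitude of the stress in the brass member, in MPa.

Both members must finish at the same length. With the larger α, the brass tends to over-contract; the plates restrain it, putting the brass in tension and the titanium alloy in compression. With no external load the two internal forces are equal and opposite, magnitude P.
Equating the net (thermal + elastic) strains gives |α₁ − α₂|·ΔT = P·[1/(A₁E₁) + 1/(A₂E₂)].
|α₁ − α₂|·ΔT = 10.7×10⁻⁶ × 61 = 0.0006527.
1/(A₁E₁) + 1/(A₂E₂) = 1/(1650×110×10³) + 1/(1200×108×10³) = 1.323×10⁻⁸ N⁻¹.
P = 0.0006527 / 1.323×10⁻⁸ = 49350 N = 49.35 kN.
σ_{brass} = P/A₂ = 49350/1200 = 41.13 MPa, tensile.

σ ≈ 41.1 MPa (tensile)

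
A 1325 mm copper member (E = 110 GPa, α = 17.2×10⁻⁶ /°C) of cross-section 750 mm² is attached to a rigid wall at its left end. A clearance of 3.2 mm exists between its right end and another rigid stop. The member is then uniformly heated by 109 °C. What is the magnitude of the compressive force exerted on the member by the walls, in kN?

P ≈ 0 kN

Unrestrained expansion: δ_free = αΔT L = 17.2×10⁻⁶ × 109 × 1325 = 2.484 mm.
Since δ_free = 2.48 mm is less than the 3.2 mm gap, the member never touches the wall. No axial force develops.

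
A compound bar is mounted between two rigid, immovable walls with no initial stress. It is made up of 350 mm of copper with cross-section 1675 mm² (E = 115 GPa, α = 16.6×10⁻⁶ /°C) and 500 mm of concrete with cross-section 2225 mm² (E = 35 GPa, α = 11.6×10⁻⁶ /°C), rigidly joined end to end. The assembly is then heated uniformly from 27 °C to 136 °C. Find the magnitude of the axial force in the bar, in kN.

If the supports were absent, the total length change would be Σ αᵢΔT Lᵢ = 16.6×10⁻⁶×109×350 + 11.6×10⁻⁶×109×500 = 1.265 mm.
The walls prevent any net length change, so an axial force P (same in every segment) develops. Compatibility: P · Σ Lᵢ/(AᵢEᵢ) = δ_free.
Σ Lᵢ/(AᵢEᵢ) = 350/(1675×115×10³) + 500/(2225×35×10³) = 8.238×10⁻⁶ mm/N.
P = 1.265 / 8.238×10⁻⁶ = 153600 N = 153.6 kN, compressive.

P ≈ 154 kN (compressive)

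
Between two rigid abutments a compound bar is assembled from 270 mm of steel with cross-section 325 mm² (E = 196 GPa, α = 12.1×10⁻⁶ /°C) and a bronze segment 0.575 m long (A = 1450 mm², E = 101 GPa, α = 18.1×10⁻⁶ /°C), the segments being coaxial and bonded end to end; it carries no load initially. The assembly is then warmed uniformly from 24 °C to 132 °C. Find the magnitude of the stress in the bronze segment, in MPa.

σ ≈ 125 MPa (compressive)

Free thermal expansion of the whole bar: Σ αᵢΔT Lᵢ = 12.1×10⁻⁶×108×270 + 18.1×10⁻⁶×108×575 = 1.477 mm.
The rigid supports impose zero overall length change; the single axial force P common to all segments must satisfy P Σ Lᵢ/(AᵢEᵢ) = δ_free.
The series flexibility is Σ Lᵢ/(AᵢEᵢ) = 270/(325×196×10³) + 575/(1450×101×10³) = 8.165×10⁻⁶ mm/N.
So P = 1.477 / 8.165×10⁻⁶ = 180.9 kN, compressive.
σ_{bronze} = P / A = 180900 / 1450 = 124.7 MPa.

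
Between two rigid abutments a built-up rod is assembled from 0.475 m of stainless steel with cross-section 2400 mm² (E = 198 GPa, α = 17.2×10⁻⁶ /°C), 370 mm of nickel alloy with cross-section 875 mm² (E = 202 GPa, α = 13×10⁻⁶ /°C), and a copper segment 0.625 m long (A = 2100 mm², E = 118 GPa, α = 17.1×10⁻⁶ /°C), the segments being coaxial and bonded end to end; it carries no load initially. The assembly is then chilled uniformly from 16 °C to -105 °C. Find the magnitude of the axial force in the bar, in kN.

P ≈ 510 kN (tensile)

If the supports were absent, the total length change would be Σ αᵢΔT Lᵢ = 17.2×10⁻⁶×121×475 + 13×10⁻⁶×121×370 + 17.1×10⁻⁶×121×625 = 2.864 mm.
Since the ends are fixed, an axial force P builds up, equal in every segment, with P · Σ Lᵢ/(AᵢEᵢ) = δ_free.
Σ Lᵢ/(AᵢEᵢ) = 475/(2400×198×10³) + 370/(875×202×10³) + 625/(2100×118×10³) = 5.615×10⁻⁶ mm/N.
P = 2.864 / 5.615×10⁻⁶ = 510000 N = 510 kN, tensile.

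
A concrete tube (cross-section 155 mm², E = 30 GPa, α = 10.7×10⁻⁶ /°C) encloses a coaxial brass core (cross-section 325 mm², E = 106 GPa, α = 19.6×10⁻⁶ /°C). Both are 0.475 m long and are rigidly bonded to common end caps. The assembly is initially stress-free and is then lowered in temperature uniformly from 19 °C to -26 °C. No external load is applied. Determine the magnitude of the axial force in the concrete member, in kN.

P ≈ 1.64 kN (compressive in the concrete)

Both members must finish at the same length. With the larger α, the brass tends to over-contract; the plates restrain it, putting the brass in tension and the concrete in compression. With no external load the two internal forces are equal and opposite, magnitude P.
Setting the final lengths equal and cancelling L: (α₁ − α₂)ΔT = P/(A₁E₁) + P/(A₂E₂).
|α₁ − α₂|·ΔT = 8.9×10⁻⁶ × 45 = 0.0004005.
1/(A₁E₁) + 1/(A₂E₂) = 1/(155×30×10³) + 1/(325×106×10³) = 2.441×10⁻⁷ N⁻¹.
P = 0.0004005 / 2.441×10⁻⁷ = 1641 N = 1.641 kN.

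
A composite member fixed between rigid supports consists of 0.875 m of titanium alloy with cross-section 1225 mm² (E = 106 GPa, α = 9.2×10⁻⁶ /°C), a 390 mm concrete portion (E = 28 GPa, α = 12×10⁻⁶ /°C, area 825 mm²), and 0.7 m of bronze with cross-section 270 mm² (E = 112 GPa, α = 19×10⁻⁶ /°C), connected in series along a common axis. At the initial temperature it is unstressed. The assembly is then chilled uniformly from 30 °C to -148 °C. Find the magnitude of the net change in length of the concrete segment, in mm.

|ΔL| ≈ 0.84 mm

If the supports were absent, the total length change would be Σ αᵢΔT Lᵢ = 9.2×10⁻⁶×178×875 + 12×10⁻⁶×178×390 + 19×10⁻⁶×178×700 = 4.633 mm.
The rigid supports impose zero overall length change; the single axial force P common to all segments must satisfy P Σ Lᵢ/(AᵢEᵢ) = δ_free.
The series flexibility is Σ Lᵢ/(AᵢEᵢ) = 875/(1225×106×10³) + 390/(825×28×10³) + 700/(270×112×10³) = 4.677×10⁻⁵ mm/N.
So P = 4.633 / 4.677×10⁻⁵ = 99.07 kN, tensile.
For the concrete segment, free thermal change = 12×10⁻⁶×178×390 = 0.833 mm and elastic change from P = 99070×390/(825×28×10³) = 1.673 mm; these oppose, so the net change is 0.84 mm (segment lengthens).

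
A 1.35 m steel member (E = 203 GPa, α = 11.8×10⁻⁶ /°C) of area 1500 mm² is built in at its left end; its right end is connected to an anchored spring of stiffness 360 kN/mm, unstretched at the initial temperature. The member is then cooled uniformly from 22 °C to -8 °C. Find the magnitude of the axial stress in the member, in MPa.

σ ≈ 44.2 MPa (tensile)

The unrestrained thermal change is αΔT L = 11.8×10⁻⁶ × 30 × 1350 = 0.4779 mm.
With a force P in the spring, the elastic change of the member is PL/(AE) and that of the spring is P/k; compatibility requires their sum to equal δ_free.
So P = δ_free / [L/(AE) + 1/k] = 0.4779 / [ 1350/(1500×203×10³) + 1/(360×10³) ].
P = 0.4779 / 7.211×10⁻⁶ = 66270 N.
σ = P/A = 66270/1500 = 44.18 MPa.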